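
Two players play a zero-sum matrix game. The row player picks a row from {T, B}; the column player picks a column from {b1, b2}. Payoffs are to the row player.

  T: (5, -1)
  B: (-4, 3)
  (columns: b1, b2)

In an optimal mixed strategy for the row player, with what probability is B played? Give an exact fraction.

6/13

Row minima: T → -1, B → -4; maximin = -1.
Column maxima: b1 → 5, b2 → 3; minimax = 3.
-1 ≠ 3, so there is no saddle point; optimal play is mixed.
Let the row player play T with probability p. Expected payoff against b1: 5p + (-4)(1−p) = 9p − 4; against b2: (-1)p + 3(1−p) = −4p + 3.
Setting these equal: 9p − 4 = −4p + 3 ⇒ 13p = 7 ⇒ p = 7/13, and the value is (9)·(7/13) − 4 = 11/13.
For the column player: with q = P(b1), equating T's and B's payoffs gives 6q − 1 = −7q + 3 ⇒ q = 4/13.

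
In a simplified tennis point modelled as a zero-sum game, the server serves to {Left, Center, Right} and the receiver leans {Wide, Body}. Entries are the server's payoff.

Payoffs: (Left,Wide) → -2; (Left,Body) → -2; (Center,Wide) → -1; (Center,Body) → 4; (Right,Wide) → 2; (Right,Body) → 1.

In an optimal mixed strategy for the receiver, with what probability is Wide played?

Row minima: Left → -2, Center → -1, Right → 1; maximin = 1.
Column maxima: Wide → 2, Body → 4; minimax = 2.
1 ≠ 2, so there is no saddle point; optimal play is mixed.
Left is strictly dominated by Center, so the server never plays it.
On the remaining 2×2 (Center, Right vs Wide, Body):
Let the server play Center with probability p. Expected payoff against Wide: (-1)p + 2(1−p) = −3p + 2; against Body: 4p + 1(1−p) = 3p + 1.
Setting these equal: −3p + 2 = 3p + 1 ⇒ −6p = -1 ⇒ p = 1/6, and the value is (-3)·(1/6) + 2 = 3/2.
For the receiver: with q = P(Wide), equating Center's and Right's payoffs gives −5q + 4 = q + 1 ⇒ q = 1/2.

1/2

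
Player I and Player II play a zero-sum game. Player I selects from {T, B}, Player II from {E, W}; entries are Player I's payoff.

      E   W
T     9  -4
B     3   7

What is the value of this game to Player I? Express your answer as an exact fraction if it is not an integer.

75/17

Row minima: T → -4, B → 3; maximin = 3.
Column maxima: E → 9, W → 7; minimax = 7.
3 ≠ 7, so there is no saddle point; optimal play is mixed.
Let Player I play T with probability p. Expected payoff against E: 9p + 3(1−p) = 6p + 3; against W: (-4)p + 7(1−p) = −11p + 7.
Setting these equal: 6p + 3 = −11p + 7 ⇒ 17p = 4 ⇒ p = 4/17, and the value is (6)·(4/17) + 3 = 75/17.
For Player II: with q = P(E), equating T's and B's payoffs gives 13q − 4 = −4q + 7 ⇒ q = 11/17.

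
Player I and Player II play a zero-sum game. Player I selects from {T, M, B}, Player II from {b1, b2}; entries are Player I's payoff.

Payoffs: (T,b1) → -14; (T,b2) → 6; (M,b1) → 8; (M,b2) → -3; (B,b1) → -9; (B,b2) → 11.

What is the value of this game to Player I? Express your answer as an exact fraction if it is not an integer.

Row minima: T → -14, M → -3, B → -9; maximin = -3.
Column maxima: b1 → 8, b2 → 11; minimax = 8.
-3 ≠ 8, so there is no saddle point; optimal play is mixed.
T is strictly dominated by B, so Player I never plays it.
On the remaining 2×2 (M, B vs b1, b2):
Let Player I play M with probability p. Expected payoff against b1: 8p + (-9)(1−p) = 17p − 9; against b2: (-3)p + 11(1−p) = −14p + 11.
Setting these equal: 17p − 9 = −14p + 11 ⇒ 31p = 20 ⇒ p = 20/31, and the value is (17)·(20/31) − 9 = 61/31.
For Player II: with q = P(b1), equating M's and B's payoffs gives 11q − 3 = −20q + 11 ⇒ q = 14/31.

61/31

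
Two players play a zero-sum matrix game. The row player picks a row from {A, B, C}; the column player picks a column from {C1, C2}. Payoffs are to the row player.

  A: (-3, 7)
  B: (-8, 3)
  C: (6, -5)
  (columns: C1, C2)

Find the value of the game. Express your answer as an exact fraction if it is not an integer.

9/7

Row minima: A → -3, B → -8, C → -5; maximin = -3.
Column maxima: C1 → 6, C2 → 7; minimax = 6.
-3 ≠ 6, so there is no saddle point; optimal play is mixed.
B is strictly dominated by A, so the row player never plays it.
On the remaining 2×2 (A, C vs C1, C2):
Let the row player play A with probability p. Expected payoff against C1: (-3)p + 6(1−p) = −9p + 6; against C2: 7p + (-5)(1−p) = 12p − 5.
Setting these equal: −9p + 6 = 12p − 5 ⇒ −21p = -11 ⇒ p = 11/21, and the value is (-9)·(11/21) + 6 = 9/7.
For the column player: with q = P(C1), equating A's and C's payoffs gives −10q + 7 = 11q − 5 ⇒ q = 4/7.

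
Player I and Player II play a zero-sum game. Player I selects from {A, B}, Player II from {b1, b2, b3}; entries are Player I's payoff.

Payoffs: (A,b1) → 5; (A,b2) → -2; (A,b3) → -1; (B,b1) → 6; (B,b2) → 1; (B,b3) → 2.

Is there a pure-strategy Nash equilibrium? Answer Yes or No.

Row minima: A → -2, B → 1; maximin = 1.
Column maxima: b1 → 6, b2 → 1, b3 → 2; minimax = 1.
maximin = minimax = 1, so a saddle point exists.

Yes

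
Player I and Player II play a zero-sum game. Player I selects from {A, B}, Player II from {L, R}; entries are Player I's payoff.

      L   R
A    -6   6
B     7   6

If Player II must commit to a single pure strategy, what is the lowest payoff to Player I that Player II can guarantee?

Column maxima: L → 7, R → 6.
The smallest of these is 6.

6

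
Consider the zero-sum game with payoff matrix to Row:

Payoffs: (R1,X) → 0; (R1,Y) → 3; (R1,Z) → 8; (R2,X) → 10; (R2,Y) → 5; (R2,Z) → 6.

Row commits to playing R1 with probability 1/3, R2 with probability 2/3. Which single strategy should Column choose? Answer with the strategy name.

Y

If Column plays X, Row's expected payoff is (1/3)·0 + (2/3)·10 = 20/3.
If Column plays Y, Row's expected payoff is (1/3)·3 + (2/3)·5 = 13/3.
If Column plays Z, Row's expected payoff is (1/3)·8 + (2/3)·6 = 20/3.
Column minimizes Row's payoff; the smallest is 13/3, so the best response is Y.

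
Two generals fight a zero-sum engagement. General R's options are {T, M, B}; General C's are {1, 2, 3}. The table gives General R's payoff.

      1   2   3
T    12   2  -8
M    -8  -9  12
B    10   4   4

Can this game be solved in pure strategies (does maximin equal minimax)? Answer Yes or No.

Row minima: T → -8, M → -9, B → 4; maximin = 4.
Column maxima: 1 → 12, 2 → 4, 3 → 12; minimax = 4.
maximin = minimax = 4, so a saddle point exists.

Yes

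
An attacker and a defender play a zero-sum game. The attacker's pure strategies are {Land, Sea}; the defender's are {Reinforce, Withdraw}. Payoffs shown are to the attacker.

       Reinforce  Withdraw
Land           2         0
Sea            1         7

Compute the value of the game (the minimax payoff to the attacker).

Row minima: Land → 0, Sea → 1; maximin = 1.
Column maxima: Reinforce → 2, Withdraw → 7; minimax = 2.
1 ≠ 2, so there is no saddle point; optimal play is mixed.
Let the attacker play Land with probability p. Expected payoff against Reinforce: 2p + 1(1−p) = p + 1; against Withdraw: 0p + 7(1−p) = −7p + 7.
Setting these equal: p + 1 = −7p + 7 ⇒ 8p = 6 ⇒ p = 3/4, and the value is (1)·(3/4) + 1 = 7/4.
For the defender: with q = P(Reinforce), equating Land's and Sea's payoffs gives 2q = −6q + 7 ⇒ q = 7/8.

7/4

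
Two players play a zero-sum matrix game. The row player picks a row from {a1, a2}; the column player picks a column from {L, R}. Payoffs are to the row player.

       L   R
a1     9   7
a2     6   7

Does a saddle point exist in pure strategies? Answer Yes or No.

Row minima: a1 → 7, a2 → 6; maximin = 7.
Column maxima: L → 9, R → 7; minimax = 7.
maximin = minimax = 7, so a saddle point exists.

Yes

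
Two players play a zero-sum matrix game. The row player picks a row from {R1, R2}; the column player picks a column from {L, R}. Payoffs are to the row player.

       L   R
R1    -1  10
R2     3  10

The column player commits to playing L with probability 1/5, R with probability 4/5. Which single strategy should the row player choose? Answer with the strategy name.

Expected payoff of R1: (1/5)·(-1) + (4/5)·10 = 39/5.
Expected payoff of R2: (1/5)·3 + (4/5)·10 = 43/5.
The largest is 43/5, so the row player's best response is R2.

R2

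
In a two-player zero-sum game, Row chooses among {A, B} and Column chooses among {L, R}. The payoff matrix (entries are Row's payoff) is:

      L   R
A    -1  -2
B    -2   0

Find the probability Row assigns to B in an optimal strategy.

1/3

Row minima: A → -2, B → -2; maximin = -2.
Column maxima: L → -1, R → 0; minimax = -1.
-2 ≠ -1, so there is no saddle point; optimal play is mixed.
Let Row play A with probability p. Expected payoff against L: (-1)p + (-2)(1−p) = p − 2; against R: (-2)p + 0(1−p) = −2p.
Setting these equal: p − 2 = −2p ⇒ 3p = 2 ⇒ p = 2/3, and the value is (1)·(2/3) − 2 = -4/3.
For Column: with q = P(L), equating A's and B's payoffs gives q − 2 = −2q ⇒ q = 2/3.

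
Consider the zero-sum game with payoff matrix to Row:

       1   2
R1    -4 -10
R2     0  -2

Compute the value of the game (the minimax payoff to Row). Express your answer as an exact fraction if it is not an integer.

-2

Row minima: R1 → -10, R2 → -2; maximin = -2.
Column maxima: 1 → 0, 2 → -2; minimax = -2.
Since maximin = minimax = -2, there is a saddle point and the value is -2.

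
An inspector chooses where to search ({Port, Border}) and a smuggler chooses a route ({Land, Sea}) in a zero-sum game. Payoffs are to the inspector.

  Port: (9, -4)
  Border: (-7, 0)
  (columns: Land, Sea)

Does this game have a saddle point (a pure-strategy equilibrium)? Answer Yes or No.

Row minima: Port → -4, Border → -7; maximin = -4.
Column maxima: Land → 9, Sea → 0; minimax = 0.
-4 ≠ 0, so no pure-strategy equilibrium exists.

No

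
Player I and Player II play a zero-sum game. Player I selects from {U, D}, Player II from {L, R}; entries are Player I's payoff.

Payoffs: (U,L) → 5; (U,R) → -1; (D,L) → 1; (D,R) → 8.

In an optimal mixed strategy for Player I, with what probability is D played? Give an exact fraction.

6/13

Row minima: U → -1, D → 1; maximin = 1.
Column maxima: L → 5, R → 8; minimax = 5.
1 ≠ 5, so there is no saddle point; optimal play is mixed.
Let Player I play U with probability p. Expected payoff against L: 5p + 1(1−p) = 4p + 1; against R: (-1)p + 8(1−p) = −9p + 8.
Setting these equal: 4p + 1 = −9p + 8 ⇒ 13p = 7 ⇒ p = 7/13, and the value is (4)·(7/13) + 1 = 41/13.
For Player II: with q = P(L), equating U's and D's payoffs gives 6q − 1 = −7q + 8 ⇒ q = 9/13.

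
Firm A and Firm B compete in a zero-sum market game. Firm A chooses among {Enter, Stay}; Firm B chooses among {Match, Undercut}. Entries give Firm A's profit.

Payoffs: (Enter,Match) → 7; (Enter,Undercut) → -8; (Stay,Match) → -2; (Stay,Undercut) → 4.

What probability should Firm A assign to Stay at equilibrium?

5/7

Row minima: Enter → -8, Stay → -2; maximin = -2.
Column maxima: Match → 7, Undercut → 4; minimax = 4.
-2 ≠ 4, so there is no saddle point; optimal play is mixed.
Let Firm A play Enter with probability p. Expected payoff against Match: 7p + (-2)(1−p) = 9p − 2; against Undercut: (-8)p + 4(1−p) = −12p + 4.
Setting these equal: 9p − 2 = −12p + 4 ⇒ 21p = 6 ⇒ p = 2/7, and the value is (9)·(2/7) − 2 = 4/7.
For Firm B: with q = P(Match), equating Enter's and Stay's payoffs gives 15q − 8 = −6q + 4 ⇒ q = 4/7.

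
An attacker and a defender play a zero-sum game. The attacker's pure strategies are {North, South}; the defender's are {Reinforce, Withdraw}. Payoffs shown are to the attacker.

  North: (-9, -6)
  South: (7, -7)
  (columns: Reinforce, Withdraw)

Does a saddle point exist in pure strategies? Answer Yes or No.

No

Row minima: North → -9, South → -7; maximin = -7.
Column maxima: Reinforce → 7, Withdraw → -6; minimax = -6.
-7 ≠ -6, so no pure-strategy equilibrium exists.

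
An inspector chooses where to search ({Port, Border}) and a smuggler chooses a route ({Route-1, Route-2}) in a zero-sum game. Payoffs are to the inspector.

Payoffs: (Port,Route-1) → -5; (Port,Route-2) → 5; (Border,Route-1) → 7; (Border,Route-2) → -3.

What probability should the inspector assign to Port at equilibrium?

1/2

Row minima: Port → -5, Border → -3; maximin = -3.
Column maxima: Route-1 → 7, Route-2 → 5; minimax = 5.
-3 ≠ 5, so there is no saddle point; optimal play is mixed.
Let the inspector play Port with probability p. Expected payoff against Route-1: (-5)p + 7(1−p) = −12p + 7; against Route-2: 5p + (-3)(1−p) = 8p − 3.
Setting these equal: −12p + 7 = 8p − 3 ⇒ −20p = -10 ⇒ p = 1/2, and the value is (-12)·(1/2) + 7 = 1.
For the smuggler: with q = P(Route-1), equating Port's and Border's payoffs gives −10q + 5 = 10q − 3 ⇒ q = 2/5.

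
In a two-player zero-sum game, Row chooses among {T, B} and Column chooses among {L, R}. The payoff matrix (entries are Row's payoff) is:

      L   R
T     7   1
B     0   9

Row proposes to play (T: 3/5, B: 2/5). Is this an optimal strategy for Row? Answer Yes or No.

Against L this mix gives (3/5)·7 + (2/5)·0 = 21/5.
Against R this mix gives (3/5)·1 + (2/5)·9 = 21/5.
All of Column's active replies (L, R) yield 21/5, and no column does worse for Row. The mix makes Column indifferent and guarantees 21/5, so it is optimal.

Yes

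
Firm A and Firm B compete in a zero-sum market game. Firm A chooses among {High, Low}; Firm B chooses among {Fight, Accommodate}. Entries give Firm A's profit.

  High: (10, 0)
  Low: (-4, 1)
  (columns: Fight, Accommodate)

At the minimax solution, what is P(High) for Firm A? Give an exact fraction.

Row minima: High → 0, Low → -4; maximin = 0.
Column maxima: Fight → 10, Accommodate → 1; minimax = 1.
0 ≠ 1, so there is no saddle point; optimal play is mixed.
Let Firm A play High with probability p. Expected payoff against Fight: 10p + (-4)(1−p) = 14p − 4; against Accommodate: 0p + 1(1−p) = −p + 1.
Setting these equal: 14p − 4 = −p + 1 ⇒ 15p = 5 ⇒ p = 1/3, and the value is (14)·(1/3) − 4 = 2/3.
For Firm B: with q = P(Fight), equating High's and Low's payoffs gives 10q = −5q + 1 ⇒ q = 1/15.

1/3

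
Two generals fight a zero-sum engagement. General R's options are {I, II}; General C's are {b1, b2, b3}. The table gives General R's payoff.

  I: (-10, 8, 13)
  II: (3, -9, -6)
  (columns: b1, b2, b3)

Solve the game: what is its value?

-11/5

Row minima: I → -10, II → -9; maximin = -9.
Column maxima: b1 → 3, b2 → 8, b3 → 13; minimax = 3.
-9 ≠ 3, so there is no saddle point; optimal play is mixed.
b3 is strictly dominated by b2 (it gives General R strictly more in every row), so General C never plays it.
On the remaining 2×2 (I, II vs b1, b2):
Let General R play I with probability p. Expected payoff against b1: (-10)p + 3(1−p) = −13p + 3; against b2: 8p + (-9)(1−p) = 17p − 9.
Setting these equal: −13p + 3 = 17p − 9 ⇒ −30p = -12 ⇒ p = 2/5, and the value is (-13)·(2/5) + 3 = -11/5.
For General C: with q = P(b1), equating I's and II's payoffs gives −18q + 8 = 12q − 9 ⇒ q = 17/30.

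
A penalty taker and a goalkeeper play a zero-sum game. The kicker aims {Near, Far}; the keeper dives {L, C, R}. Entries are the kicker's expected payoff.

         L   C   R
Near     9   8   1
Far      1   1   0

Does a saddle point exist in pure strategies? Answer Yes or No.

Yes

Row minima: Near → 1, Far → 0; maximin = 1.
Column maxima: L → 9, C → 8, R → 1; minimax = 1.
maximin = minimax = 1, so a saddle point exists.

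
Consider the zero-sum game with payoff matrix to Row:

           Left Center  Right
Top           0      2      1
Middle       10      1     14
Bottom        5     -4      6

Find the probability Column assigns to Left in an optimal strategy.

Row minima: Top → 0, Middle → 1, Bottom → -4; maximin = 1.
Column maxima: Left → 10, Center → 2, Right → 14; minimax = 2.
1 ≠ 2, so there is no saddle point; optimal play is mixed.
Bottom is strictly dominated by Middle, so Row never plays it.
Right is strictly dominated by Left (it gives Row strictly more in every row), so Column never plays it.
On the remaining 2×2 (Top, Middle vs Left, Center):
Let Row play Top with probability p. Expected payoff against Left: 0p + 10(1−p) = −10p + 10; against Center: 2p + 1(1−p) = p + 1.
Setting these equal: −10p + 10 = p + 1 ⇒ −11p = -9 ⇒ p = 9/11, and the value is (-10)·(9/11) + 10 = 20/11.
For Column: with q = P(Left), equating Top's and Middle's payoffs gives −2q + 2 = 9q + 1 ⇒ q = 1/11.

1/11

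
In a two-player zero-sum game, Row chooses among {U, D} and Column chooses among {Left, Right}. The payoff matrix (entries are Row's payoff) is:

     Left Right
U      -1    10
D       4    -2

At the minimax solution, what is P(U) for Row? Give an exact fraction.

6/17

Row minima: U → -1, D → -2; maximin = -1.
Column maxima: Left → 4, Right → 10; minimax = 4.
-1 ≠ 4, so there is no saddle point; optimal play is mixed.
Let Row play U with probability p. Expected payoff against Left: (-1)p + 4(1−p) = −5p + 4; against Right: 10p + (-2)(1−p) = 12p − 2.
Setting these equal: −5p + 4 = 12p − 2 ⇒ −17p = -6 ⇒ p = 6/17, and the value is (-5)·(6/17) + 4 = 38/17.
For Column: with q = P(Left), equating U's and D's payoffs gives −11q + 10 = 6q − 2 ⇒ q = 12/17.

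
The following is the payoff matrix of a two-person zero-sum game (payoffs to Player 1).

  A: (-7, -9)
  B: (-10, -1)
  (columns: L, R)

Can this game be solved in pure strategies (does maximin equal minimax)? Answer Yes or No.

Row minima: A → -9, B → -10; maximin = -9.
Column maxima: L → -7, R → -1; minimax = -7.
-9 ≠ -7, so no pure-strategy equilibrium exists.

No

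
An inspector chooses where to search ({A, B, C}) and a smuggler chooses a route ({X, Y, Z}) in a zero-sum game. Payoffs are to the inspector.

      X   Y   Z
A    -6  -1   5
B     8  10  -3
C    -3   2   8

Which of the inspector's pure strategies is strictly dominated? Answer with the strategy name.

C gives a strictly higher payoff than A against every column: -3 > -6, 2 > -1, 8 > 5.
So A is strictly dominated and the inspector never plays it.

A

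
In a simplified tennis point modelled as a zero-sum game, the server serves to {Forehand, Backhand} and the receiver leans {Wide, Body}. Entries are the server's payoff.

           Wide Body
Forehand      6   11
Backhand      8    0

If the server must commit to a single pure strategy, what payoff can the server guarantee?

Row minima: Forehand → 6, Backhand → 0.
The best of these is 6.

6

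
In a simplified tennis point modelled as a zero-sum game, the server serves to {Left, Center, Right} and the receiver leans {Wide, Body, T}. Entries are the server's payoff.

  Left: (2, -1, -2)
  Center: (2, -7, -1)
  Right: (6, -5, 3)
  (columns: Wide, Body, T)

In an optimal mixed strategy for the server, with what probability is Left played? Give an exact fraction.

Row minima: Left → -2, Center → -7, Right → -5; maximin = -2.
Column maxima: Wide → 6, Body → -1, T → 3; minimax = -1.
-2 ≠ -1, so there is no saddle point; optimal play is mixed.
Center is strictly dominated by Right, so the server never plays it.
Wide is strictly dominated by Body (it gives the server strictly more in every row), so the receiver never plays it.
On the remaining 2×2 (Left, Right vs Body, T):
Let the server play Left with probability p. Expected payoff against Body: (-1)p + (-5)(1−p) = 4p − 5; against T: (-2)p + 3(1−p) = −5p + 3.
Setting these equal: 4p − 5 = −5p + 3 ⇒ 9p = 8 ⇒ p = 8/9, and the value is (4)·(8/9) − 5 = -13/9.
For the receiver: with q = P(Body), equating Left's and Right's payoffs gives q − 2 = −8q + 3 ⇒ q = 5/9.

8/9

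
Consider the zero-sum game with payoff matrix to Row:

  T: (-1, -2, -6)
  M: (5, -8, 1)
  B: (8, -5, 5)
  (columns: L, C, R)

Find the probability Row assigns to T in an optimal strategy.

Row minima: T → -6, M → -8, B → -5; maximin = -5.
Column maxima: L → 8, C → -2, R → 5; minimax = -2.
-5 ≠ -2, so there is no saddle point; optimal play is mixed.
M is strictly dominated by B, so Row never plays it.
L is strictly dominated by C (it gives Row strictly more in every row), so Column never plays it.
On the remaining 2×2 (T, B vs C, R):
Let Row play T with probability p. Expected payoff against C: (-2)p + (-5)(1−p) = 3p − 5; against R: (-6)p + 5(1−p) = −11p + 5.
Setting these equal: 3p − 5 = −11p + 5 ⇒ 14p = 10 ⇒ p = 5/7, and the value is (3)·(5/7) − 5 = -20/7.
For Column: with q = P(C), equating T's and B's payoffs gives 4q − 6 = −10q + 5 ⇒ q = 11/14.

5/7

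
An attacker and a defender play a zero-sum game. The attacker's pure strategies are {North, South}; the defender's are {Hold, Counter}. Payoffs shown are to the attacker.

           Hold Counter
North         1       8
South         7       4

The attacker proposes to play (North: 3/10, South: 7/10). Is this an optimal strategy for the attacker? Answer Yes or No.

Yes

Against Hold this mix gives (3/10)·1 + (7/10)·7 = 26/5.
Against Counter this mix gives (3/10)·8 + (7/10)·4 = 26/5.
All of the defender's active replies (Hold, Counter) yield 26/5, and no column does worse for the attacker. The mix makes the defender indifferent and guarantees 26/5, so it is optimal.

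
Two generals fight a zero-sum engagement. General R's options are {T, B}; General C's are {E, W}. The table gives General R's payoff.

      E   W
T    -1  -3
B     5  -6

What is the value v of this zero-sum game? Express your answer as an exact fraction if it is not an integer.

Row minima: T → -3, B → -6; maximin = -3.
Column maxima: E → 5, W → -3; minimax = -3.
Since maximin = minimax = -3, there is a saddle point and the value is -3.

-3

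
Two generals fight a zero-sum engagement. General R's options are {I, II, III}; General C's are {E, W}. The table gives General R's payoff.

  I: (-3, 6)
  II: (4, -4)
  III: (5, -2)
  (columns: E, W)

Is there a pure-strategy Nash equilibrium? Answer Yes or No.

Row minima: I → -3, II → -4, III → -2; maximin = -2.
Column maxima: E → 5, W → 6; minimax = 5.
-2 ≠ 5, so no pure-strategy equilibrium exists.

No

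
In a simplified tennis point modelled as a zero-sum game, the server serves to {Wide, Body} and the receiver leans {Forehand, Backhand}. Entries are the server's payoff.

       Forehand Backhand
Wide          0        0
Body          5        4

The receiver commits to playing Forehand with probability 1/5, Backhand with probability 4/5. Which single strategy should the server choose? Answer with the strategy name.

Expected payoff of Wide: (1/5)·0 + (4/5)·0 = 0.
Expected payoff of Body: (1/5)·5 + (4/5)·4 = 21/5.
The largest is 21/5, so the server's best response is Body.

Body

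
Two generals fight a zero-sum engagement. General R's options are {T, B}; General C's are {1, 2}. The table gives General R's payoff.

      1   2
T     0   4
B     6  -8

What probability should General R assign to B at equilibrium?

2/9

Row minima: T → 0, B → -8; maximin = 0.
Column maxima: 1 → 6, 2 → 4; minimax = 4.
0 ≠ 4, so there is no saddle point; optimal play is mixed.
Let General R play T with probability p. Expected payoff against 1: 0p + 6(1−p) = −6p + 6; against 2: 4p + (-8)(1−p) = 12p − 8.
Setting these equal: −6p + 6 = 12p − 8 ⇒ −18p = -14 ⇒ p = 7/9, and the value is (-6)·(7/9) + 6 = 4/3.
For General C: with q = P(1), equating T's and B's payoffs gives −4q + 4 = 14q − 8 ⇒ q = 2/3.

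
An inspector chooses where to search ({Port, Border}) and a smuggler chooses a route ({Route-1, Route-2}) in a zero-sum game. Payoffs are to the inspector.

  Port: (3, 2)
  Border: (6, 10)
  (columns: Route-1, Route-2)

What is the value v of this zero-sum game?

Row minima: Port → 2, Border → 6; maximin = 6.
Column maxima: Route-1 → 6, Route-2 → 10; minimax = 6.
Since maximin = minimax = 6, there is a saddle point and the value is 6.

6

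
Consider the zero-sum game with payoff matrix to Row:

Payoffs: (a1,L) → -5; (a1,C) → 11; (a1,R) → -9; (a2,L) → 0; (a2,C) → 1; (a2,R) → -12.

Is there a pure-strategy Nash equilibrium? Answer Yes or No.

Row minima: a1 → -9, a2 → -12; maximin = -9.
Column maxima: L → 0, C → 11, R → -9; minimax = -9.
maximin = minimax = -9, so a saddle point exists.

Yes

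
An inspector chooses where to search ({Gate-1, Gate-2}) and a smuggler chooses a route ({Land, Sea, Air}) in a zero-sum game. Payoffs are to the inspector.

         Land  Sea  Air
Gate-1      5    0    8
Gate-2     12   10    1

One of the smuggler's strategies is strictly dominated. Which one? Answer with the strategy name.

Land

Sea holds the inspector's payoff strictly below Land in every row: 0 < 5, 10 < 12.
So Land is strictly dominated for the smuggler.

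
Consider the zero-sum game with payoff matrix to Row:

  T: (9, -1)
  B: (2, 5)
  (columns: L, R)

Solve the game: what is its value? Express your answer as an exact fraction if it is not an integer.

Row minima: T → -1, B → 2; maximin = 2.
Column maxima: L → 9, R → 5; minimax = 5.
2 ≠ 5, so there is no saddle point; optimal play is mixed.
Let Row play T with probability p. Expected payoff against L: 9p + 2(1−p) = 7p + 2; against R: (-1)p + 5(1−p) = −6p + 5.
Setting these equal: 7p + 2 = −6p + 5 ⇒ 13p = 3 ⇒ p = 3/13, and the value is (7)·(3/13) + 2 = 47/13.
For Column: with q = P(L), equating T's and B's payoffs gives 10q − 1 = −3q + 5 ⇒ q = 6/13.

47/13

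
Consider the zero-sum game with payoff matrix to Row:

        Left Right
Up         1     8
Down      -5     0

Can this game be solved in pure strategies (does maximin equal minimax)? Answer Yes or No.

Row minima: Up → 1, Down → -5; maximin = 1.
Column maxima: Left → 1, Right → 8; minimax = 1.
maximin = minimax = 1, so a saddle point exists.

Yes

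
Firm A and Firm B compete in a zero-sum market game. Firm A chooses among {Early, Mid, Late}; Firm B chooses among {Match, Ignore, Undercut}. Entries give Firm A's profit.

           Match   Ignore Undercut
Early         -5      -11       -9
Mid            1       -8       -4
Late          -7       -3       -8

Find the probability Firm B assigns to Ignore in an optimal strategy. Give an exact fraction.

4/9

Row minima: Early → -11, Mid → -8, Late → -8; maximin = -8.
Column maxima: Match → 1, Ignore → -3, Undercut → -4; minimax = -4.
-8 ≠ -4, so there is no saddle point; optimal play is mixed.
Early is strictly dominated by Mid, so Firm A never plays it.
Match is strictly dominated by Undercut (it gives Firm A strictly more in every row), so Firm B never plays it.
On the remaining 2×2 (Mid, Late vs Ignore, Undercut):
Let Firm A play Mid with probability p. Expected payoff against Ignore: (-8)p + (-3)(1−p) = −5p − 3; against Undercut: (-4)p + (-8)(1−p) = 4p − 8.
Setting these equal: −5p − 3 = 4p − 8 ⇒ −9p = -5 ⇒ p = 5/9, and the value is (-5)·(5/9) − 3 = -52/9.
For Firm B: with q = P(Ignore), equating Mid's and Late's payoffs gives −4q − 4 = 5q − 8 ⇒ q = 4/9.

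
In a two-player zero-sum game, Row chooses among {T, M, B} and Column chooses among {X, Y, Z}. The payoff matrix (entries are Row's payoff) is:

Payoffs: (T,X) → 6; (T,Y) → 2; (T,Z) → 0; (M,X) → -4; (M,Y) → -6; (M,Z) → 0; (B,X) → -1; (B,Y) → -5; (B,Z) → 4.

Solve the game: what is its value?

8/11

Row minima: T → 0, M → -6, B → -5; maximin = 0.
Column maxima: X → 6, Y → 2, Z → 4; minimax = 2.
0 ≠ 2, so there is no saddle point; optimal play is mixed.
M is strictly dominated by B, so Row never plays it.
X is strictly dominated by Y (it gives Row strictly more in every row), so Column never plays it.
On the remaining 2×2 (T, B vs Y, Z):
Let Row play T with probability p. Expected payoff against Y: 2p + (-5)(1−p) = 7p − 5; against Z: 0p + 4(1−p) = −4p + 4.
Setting these equal: 7p − 5 = −4p + 4 ⇒ 11p = 9 ⇒ p = 9/11, and the value is (7)·(9/11) − 5 = 8/11.
For Column: with q = P(Y), equating T's and B's payoffs gives 2q = −9q + 4 ⇒ q = 4/11.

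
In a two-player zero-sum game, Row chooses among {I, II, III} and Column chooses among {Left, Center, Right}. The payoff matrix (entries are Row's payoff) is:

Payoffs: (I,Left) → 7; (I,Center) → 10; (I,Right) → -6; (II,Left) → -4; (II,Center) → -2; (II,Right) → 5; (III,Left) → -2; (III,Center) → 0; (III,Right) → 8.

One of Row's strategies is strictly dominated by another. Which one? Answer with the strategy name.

III gives a strictly higher payoff than II against every column: -2 > -4, 0 > -2, 8 > 5.
So II is strictly dominated and Row never plays it.

II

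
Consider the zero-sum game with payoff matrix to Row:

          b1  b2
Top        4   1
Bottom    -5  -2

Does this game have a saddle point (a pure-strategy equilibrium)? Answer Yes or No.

Yes

Row minima: Top → 1, Bottom → -5; maximin = 1.
Column maxima: b1 → 4, b2 → 1; minimax = 1.
maximin = minimax = 1, so a saddle point exists.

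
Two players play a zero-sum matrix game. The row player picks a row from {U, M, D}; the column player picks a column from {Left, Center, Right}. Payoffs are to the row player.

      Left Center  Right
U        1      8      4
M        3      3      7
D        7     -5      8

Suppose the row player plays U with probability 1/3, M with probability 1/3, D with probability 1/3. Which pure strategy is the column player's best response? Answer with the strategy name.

If the column player plays Left, the row player's expected payoff is (1/3)·1 + (1/3)·3 + (1/3)·7 = 11/3.
If the column player plays Center, the row player's expected payoff is (1/3)·8 + (1/3)·3 + (1/3)·(-5) = 2.
If the column player plays Right, the row player's expected payoff is (1/3)·4 + (1/3)·7 + (1/3)·8 = 19/3.
The column player minimizes the row player's payoff; the smallest is 2, so the best response is Center.

Center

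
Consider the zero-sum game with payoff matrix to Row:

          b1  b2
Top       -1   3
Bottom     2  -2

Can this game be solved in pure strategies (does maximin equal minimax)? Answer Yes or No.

No

Row minima: Top → -1, Bottom → -2; maximin = -1.
Column maxima: b1 → 2, b2 → 3; minimax = 2.
-1 ≠ 2, so no pure-strategy equilibrium exists.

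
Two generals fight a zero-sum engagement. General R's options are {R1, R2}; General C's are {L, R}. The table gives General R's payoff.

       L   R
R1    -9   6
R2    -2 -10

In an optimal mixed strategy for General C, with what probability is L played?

Row minima: R1 → -9, R2 → -10; maximin = -9.
Column maxima: L → -2, R → 6; minimax = -2.
-9 ≠ -2, so there is no saddle point; optimal play is mixed.
Let General R play R1 with probability p. Expected payoff against L: (-9)p + (-2)(1−p) = −7p − 2; against R: 6p + (-10)(1−p) = 16p − 10.
Setting these equal: −7p − 2 = 16p − 10 ⇒ −23p = -8 ⇒ p = 8/23, and the value is (-7)·(8/23) − 2 = -102/23.
For General C: with q = P(L), equating R1's and R2's payoffs gives −15q + 6 = 8q − 10 ⇒ q = 16/23.

16/23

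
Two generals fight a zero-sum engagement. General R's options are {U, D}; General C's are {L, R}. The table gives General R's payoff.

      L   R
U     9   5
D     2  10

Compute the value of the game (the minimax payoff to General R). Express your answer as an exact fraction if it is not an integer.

Row minima: U → 5, D → 2; maximin = 5.
Column maxima: L → 9, R → 10; minimax = 9.
5 ≠ 9, so there is no saddle point; optimal play is mixed.
Let General R play U with probability p. Expected payoff against L: 9p + 2(1−p) = 7p + 2; against R: 5p + 10(1−p) = −5p + 10.
Setting these equal: 7p + 2 = −5p + 10 ⇒ 12p = 8 ⇒ p = 2/3, and the value is (7)·(2/3) + 2 = 20/3.
For General C: with q = P(L), equating U's and D's payoffs gives 4q + 5 = −8q + 10 ⇒ q = 5/12.

20/3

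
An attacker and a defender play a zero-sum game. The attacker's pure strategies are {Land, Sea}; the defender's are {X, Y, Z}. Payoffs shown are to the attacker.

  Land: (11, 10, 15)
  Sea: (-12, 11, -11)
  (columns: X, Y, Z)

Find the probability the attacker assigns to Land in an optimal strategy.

Row minima: Land → 10, Sea → -12; maximin = 10.
Column maxima: X → 11, Y → 11, Z → 15; minimax = 11.
10 ≠ 11, so there is no saddle point; optimal play is mixed.
Z is strictly dominated by X (it gives the attacker strictly more in every row), so the defender never plays it.
On the remaining 2×2 (Land, Sea vs X, Y):
Let the attacker play Land with probability p. Expected payoff against X: 11p + (-12)(1−p) = 23p − 12; against Y: 10p + 11(1−p) = −p + 11.
Setting these equal: 23p − 12 = −p + 11 ⇒ 24p = 23 ⇒ p = 23/24, and the value is (23)·(23/24) − 12 = 241/24.
For the defender: with q = P(X), equating Land's and Sea's payoffs gives q + 10 = −23q + 11 ⇒ q = 1/24.

23/24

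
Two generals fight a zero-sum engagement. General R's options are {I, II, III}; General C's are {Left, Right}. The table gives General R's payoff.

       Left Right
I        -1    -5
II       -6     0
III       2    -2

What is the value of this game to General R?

Row minima: I → -5, II → -6, III → -2; maximin = -2.
Column maxima: Left → 2, Right → 0; minimax = 0.
-2 ≠ 0, so there is no saddle point; optimal play is mixed.
I is strictly dominated by III, so General R never plays it.
On the remaining 2×2 (II, III vs Left, Right):
Let General R play II with probability p. Expected payoff against Left: (-6)p + 2(1−p) = −8p + 2; against Right: 0p + (-2)(1−p) = 2p − 2.
Setting these equal: −8p + 2 = 2p − 2 ⇒ −10p = -4 ⇒ p = 2/5, and the value is (-8)·(2/5) + 2 = -6/5.
For General C: with q = P(Left), equating II's and III's payoffs gives −6q = 4q − 2 ⇒ q = 1/5.

-6/5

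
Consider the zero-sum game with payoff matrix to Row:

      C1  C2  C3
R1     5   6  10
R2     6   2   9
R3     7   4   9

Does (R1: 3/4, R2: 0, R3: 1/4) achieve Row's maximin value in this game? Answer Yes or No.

Yes

Against C1 this mix gives (3/4)·5 + (1/4)·7 = 11/2.
Against C2 this mix gives (3/4)·6 + (1/4)·4 = 11/2.
Against C3 this mix gives (3/4)·10 + (1/4)·9 = 39/4.
All of Column's active replies (C1, C2) yield 11/2, and no column does worse for Row. The mix makes Column indifferent and guarantees 11/2, so it is optimal.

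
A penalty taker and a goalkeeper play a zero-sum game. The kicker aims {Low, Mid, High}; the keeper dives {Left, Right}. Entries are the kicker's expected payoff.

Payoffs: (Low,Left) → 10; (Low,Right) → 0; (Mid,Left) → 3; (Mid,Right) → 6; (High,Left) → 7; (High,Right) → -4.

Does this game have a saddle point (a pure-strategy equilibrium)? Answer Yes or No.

Row minima: Low → 0, Mid → 3, High → -4; maximin = 3.
Column maxima: Left → 10, Right → 6; minimax = 6.
3 ≠ 6, so no pure-strategy equilibrium exists.

No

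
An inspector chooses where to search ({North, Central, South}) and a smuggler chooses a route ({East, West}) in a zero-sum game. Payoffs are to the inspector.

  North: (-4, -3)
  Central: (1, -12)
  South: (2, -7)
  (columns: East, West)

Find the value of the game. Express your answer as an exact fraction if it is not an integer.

-17/5

Row minima: North → -4, Central → -12, South → -7; maximin = -4.
Column maxima: East → 2, West → -3; minimax = -3.
-4 ≠ -3, so there is no saddle point; optimal play is mixed.
Central is strictly dominated by South, so the inspector never plays it.
On the remaining 2×2 (North, South vs East, West):
Let the inspector play North with probability p. Expected payoff against East: (-4)p + 2(1−p) = −6p + 2; against West: (-3)p + (-7)(1−p) = 4p − 7.
Setting these equal: −6p + 2 = 4p − 7 ⇒ −10p = -9 ⇒ p = 9/10, and the value is (-6)·(9/10) + 2 = -17/5.
For the smuggler: with q = P(East), equating North's and South's payoffs gives −q − 3 = 9q − 7 ⇒ q = 2/5.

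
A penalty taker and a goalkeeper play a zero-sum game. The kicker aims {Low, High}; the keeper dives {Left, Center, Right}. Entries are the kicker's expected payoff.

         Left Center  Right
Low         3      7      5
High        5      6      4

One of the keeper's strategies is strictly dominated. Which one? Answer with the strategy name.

Left holds the kicker's payoff strictly below Center in every row: 3 < 7, 5 < 6.
So Center is strictly dominated for the keeper.

Center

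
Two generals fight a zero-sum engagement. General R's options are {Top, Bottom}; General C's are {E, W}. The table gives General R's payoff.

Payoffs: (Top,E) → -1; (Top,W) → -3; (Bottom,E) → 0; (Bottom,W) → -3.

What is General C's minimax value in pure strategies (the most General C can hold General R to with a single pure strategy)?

Column maxima: E → 0, W → -3.
The smallest of these is -3.

-3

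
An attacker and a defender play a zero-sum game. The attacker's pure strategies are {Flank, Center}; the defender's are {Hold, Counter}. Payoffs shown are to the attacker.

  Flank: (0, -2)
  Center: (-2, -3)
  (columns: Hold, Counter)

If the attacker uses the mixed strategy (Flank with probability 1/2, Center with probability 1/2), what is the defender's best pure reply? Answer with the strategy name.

Counter

If the defender plays Hold, the attacker's expected payoff is (1/2)·0 + (1/2)·(-2) = -1.
If the defender plays Counter, the attacker's expected payoff is (1/2)·(-2) + (1/2)·(-3) = -5/2.
The defender minimizes the attacker's payoff; the smallest is -5/2, so the best response is Counter.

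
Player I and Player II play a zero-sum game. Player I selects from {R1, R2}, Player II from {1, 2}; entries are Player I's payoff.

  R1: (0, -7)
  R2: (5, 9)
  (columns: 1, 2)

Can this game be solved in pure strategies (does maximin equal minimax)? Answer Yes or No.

Row minima: R1 → -7, R2 → 5; maximin = 5.
Column maxima: 1 → 5, 2 → 9; minimax = 5.
maximin = minimax = 5, so a saddle point exists.

Yes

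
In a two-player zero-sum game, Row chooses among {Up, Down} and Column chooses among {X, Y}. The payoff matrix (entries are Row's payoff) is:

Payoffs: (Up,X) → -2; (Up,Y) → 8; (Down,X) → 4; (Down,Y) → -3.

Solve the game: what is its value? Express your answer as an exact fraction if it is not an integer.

Row minima: Up → -2, Down → -3; maximin = -2.
Column maxima: X → 4, Y → 8; minimax = 4.
-2 ≠ 4, so there is no saddle point; optimal play is mixed.
Let Row play Up with probability p. Expected payoff against X: (-2)p + 4(1−p) = −6p + 4; against Y: 8p + (-3)(1−p) = 11p − 3.
Setting these equal: −6p + 4 = 11p − 3 ⇒ −17p = -7 ⇒ p = 7/17, and the value is (-6)·(7/17) + 4 = 26/17.
For Column: with q = P(X), equating Up's and Down's payoffs gives −10q + 8 = 7q − 3 ⇒ q = 11/17.

26/17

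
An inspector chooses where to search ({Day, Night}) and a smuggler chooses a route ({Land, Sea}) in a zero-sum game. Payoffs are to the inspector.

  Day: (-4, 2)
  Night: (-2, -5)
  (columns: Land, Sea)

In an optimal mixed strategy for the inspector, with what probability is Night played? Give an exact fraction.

Row minima: Day → -4, Night → -5; maximin = -4.
Column maxima: Land → -2, Sea → 2; minimax = -2.
-4 ≠ -2, so there is no saddle point; optimal play is mixed.
Let the inspector play Day with probability p. Expected payoff against Land: (-4)p + (-2)(1−p) = −2p − 2; against Sea: 2p + (-5)(1−p) = 7p − 5.
Setting these equal: −2p − 2 = 7p − 5 ⇒ −9p = -3 ⇒ p = 1/3, and the value is (-2)·(1/3) − 2 = -8/3.
For the smuggler: with q = P(Land), equating Day's and Night's payoffs gives −6q + 2 = 3q − 5 ⇒ q = 7/9.

2/3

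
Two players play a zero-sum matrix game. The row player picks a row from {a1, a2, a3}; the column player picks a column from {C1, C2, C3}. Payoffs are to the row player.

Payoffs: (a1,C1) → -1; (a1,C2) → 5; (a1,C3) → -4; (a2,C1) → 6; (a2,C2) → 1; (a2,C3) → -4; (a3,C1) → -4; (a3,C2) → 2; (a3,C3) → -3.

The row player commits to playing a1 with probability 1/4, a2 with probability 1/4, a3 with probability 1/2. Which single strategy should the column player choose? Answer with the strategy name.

If the column player plays C1, the row player's expected payoff is (1/4)·(-1) + (1/4)·6 + (1/2)·(-4) = -3/4.
If the column player plays C2, the row player's expected payoff is (1/4)·5 + (1/4)·1 + (1/2)·2 = 5/2.
If the column player plays C3, the row player's expected payoff is (1/4)·(-4) + (1/4)·(-4) + (1/2)·(-3) = -7/2.
The column player minimizes the row player's payoff; the smallest is -7/2, so the best response is C3.

C3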